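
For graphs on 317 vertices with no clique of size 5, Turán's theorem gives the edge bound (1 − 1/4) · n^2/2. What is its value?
Turán density bound = (3/4) · 317^2/2 = 301467/8 ≈ 37683.375

Turán's theorem: ex(n, K_{r+1}) is achieved by the complete r-partite Turán graph T(n, r) with parts as balanced as possible, and is at most (1 − 1/r) · n^2/2. For r = 4, n = 317: the density bound is (3/4) · 100489/2 = 301467/8 ≈ 37683.375. The integer-valued extremum is e(T(317, 4)) = 37683, which is strictly less than the density bound 301467/8 since 4 ∤ 317 (the parts of T(317, 4) cannot all be equal).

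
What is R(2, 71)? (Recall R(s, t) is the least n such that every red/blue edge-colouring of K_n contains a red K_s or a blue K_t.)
R(2, 71) = 71

R(2, k) = k for all k ≥ 2: in a 2-colouring of K_k, either some edge is red (a red K_2) or all edges are blue (a blue K_k). And K_{70} coloured all-blue has no blue K_71, so R(2, 71) > 70. Hence R(2, 71) = 71.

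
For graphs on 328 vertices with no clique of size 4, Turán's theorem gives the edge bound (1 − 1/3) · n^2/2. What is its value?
Turán density bound = (2/3) · 328^2/2 = 107584/3 ≈ 35861.3333

Turán's theorem: ex(n, K_{r+1}) is achieved by the complete r-partite Turán graph T(n, r) with parts as balanced as possible, and is at most (1 − 1/r) · n^2/2. For r = 3, n = 328: the density bound is (2/3) · 107584/2 = 107584/3 ≈ 35861.3333. The integer-valued extremum is e(T(328, 3)) = 35861, which is strictly less than the density bound 107584/3 since 3 ∤ 328 (the parts of T(328, 3) cannot all be equal).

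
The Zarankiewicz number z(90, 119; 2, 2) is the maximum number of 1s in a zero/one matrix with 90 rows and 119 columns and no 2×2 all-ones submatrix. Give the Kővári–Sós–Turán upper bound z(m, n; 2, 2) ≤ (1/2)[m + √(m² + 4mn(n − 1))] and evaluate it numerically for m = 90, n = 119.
z(90, 119; 2, 2) ≤ (1/2)[90 + √(90² + 4·90·119·118)] = (1/2)[90 + √5063220] = 1170.08

Kővári–Sós–Turán: let r_1, ..., r_90 be the row sums and z = Σ r_i the total number of 1s. Each pair of columns can share at most one row with both entries 1 (else a 2×2 all-ones block appears), so Σ_i C(r_i, 2) ≤ C(119, 2) = 7021. By convexity Σ_i C(r_i, 2) ≥ 90·C(z/90, 2) = z(z − 90)/(2·90), giving z² − 90z − 90·119·118 ≤ 0 and hence z ≤ (1/2)[90 + √(8100 + 4·1263780)] = (1/2)[90 + √5063220] ≈ (1/2)(90 + 2250.16) = 1170.08.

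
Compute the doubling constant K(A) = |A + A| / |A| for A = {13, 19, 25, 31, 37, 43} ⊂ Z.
K = |A + A| / |A| = 11/6

Enumerate A + A = {a + b : a, b ∈ A}. With |A| = 6, there are |A|^2 = 36 ordered sum pairs; collecting distinct values, A + A = {26, 32, 38, 44, 50, 56, 62, 68, 74, 80, 86}, so |A + A| = 11. Thus K = 11/6. Here |A + A| = 2|A| − 1 = 11, the minimum possible — so K = 11/6 is minimal, which holds iff A is an arithmetic progression.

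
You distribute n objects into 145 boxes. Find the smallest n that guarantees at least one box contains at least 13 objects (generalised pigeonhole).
n = (13 − 1)·145 + 1 = 1741

By the generalised pigeonhole principle, to guarantee some box contains ≥ r objects we need more than (r − 1) · k objects total. Threshold: n = (r − 1) · k + 1. With r = 13 and k = 145: n = 12 · 145 + 1 = 1740 + 1 = 1741. For n = 1740 = 12 · 145, we can put exactly 12 objects in every box, avoiding 13 in any single one — so 1741 is tight.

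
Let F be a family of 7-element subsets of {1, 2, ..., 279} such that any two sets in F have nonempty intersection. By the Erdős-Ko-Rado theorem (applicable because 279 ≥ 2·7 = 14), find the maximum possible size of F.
max |F| = C(278, 6) = 607221379765

Erdős-Ko-Rado (1961): when n ≥ 2k, max |F| = C(n−1, k−1). The bound is attained by the star {A : i ∈ A} for any fixed i ∈ [n]. Here C(279−1, 7−1) = C(278, 6) = 607221379765.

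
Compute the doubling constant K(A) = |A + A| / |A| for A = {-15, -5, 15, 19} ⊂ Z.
K = |A + A| / |A| = 10/4 = 5/2

Enumerate A + A = {a + b : a, b ∈ A}. With |A| = 4, there are |A|^2 = 16 ordered sum pairs; collecting distinct values, A + A = {-30, -20, -10, 0, 4, 10, 14, 30, 34, 38}, so |A + A| = 10. Thus K = 10/4 = 5/2. For comparison, the minimum possible |A + A| over all 4-element sets is 2·4 − 1 = 7 (so min K = 7/4), attained only by arithmetic progressions.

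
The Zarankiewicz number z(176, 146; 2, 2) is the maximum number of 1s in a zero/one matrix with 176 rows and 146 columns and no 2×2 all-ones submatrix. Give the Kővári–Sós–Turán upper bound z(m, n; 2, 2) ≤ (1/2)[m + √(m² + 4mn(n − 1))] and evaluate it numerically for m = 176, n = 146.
z(176, 146; 2, 2) ≤ (1/2)[176 + √(176² + 4·176·146·145)] = (1/2)[176 + √14934656] = 2020.2691

Kővári–Sós–Turán: let r_1, ..., r_176 be the row sums and z = Σ r_i the total number of 1s. Each pair of columns can share at most one row with both entries 1 (else a 2×2 all-ones block appears), so Σ_i C(r_i, 2) ≤ C(146, 2) = 10585. By convexity Σ_i C(r_i, 2) ≥ 176·C(z/176, 2) = z(z − 176)/(2·176), giving z² − 176z − 176·146·145 ≤ 0 and hence z ≤ (1/2)[176 + √(30976 + 4·3725920)] = (1/2)[176 + √14934656] ≈ (1/2)(176 + 3864.5383) = 2020.2691.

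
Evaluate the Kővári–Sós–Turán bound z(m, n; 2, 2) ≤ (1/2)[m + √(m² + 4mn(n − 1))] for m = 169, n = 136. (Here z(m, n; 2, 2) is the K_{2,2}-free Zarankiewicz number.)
z(169, 136; 2, 2) ≤ (1/2)[169 + √(169² + 4·169·136·135)] = (1/2)[169 + √12439921] = 1848.0136

Kővári–Sós–Turán: let r_1, ..., r_169 be the row sums and z = Σ r_i the total number of 1s. Each pair of columns can share at most one row with both entries 1 (else a 2×2 all-ones block appears), so Σ_i C(r_i, 2) ≤ C(136, 2) = 9180. By convexity Σ_i C(r_i, 2) ≥ 169·C(z/169, 2) = z(z − 169)/(2·169), giving z² − 169z − 169·136·135 ≤ 0 and hence z ≤ (1/2)[169 + √(28561 + 4·3102840)] = (1/2)[169 + √12439921] ≈ (1/2)(169 + 3527.0272) = 1848.0136.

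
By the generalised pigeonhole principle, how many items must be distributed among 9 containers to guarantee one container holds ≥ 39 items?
n = (39 − 1)·9 + 1 = 343

By the generalised pigeonhole principle, to guarantee some box contains ≥ r objects we need more than (r − 1) · k objects total. Threshold: n = (r − 1) · k + 1. With r = 39 and k = 9: n = 38 · 9 + 1 = 342 + 1 = 343. For n = 342 = 38 · 9, we can put exactly 38 objects in every box, avoiding 39 in any single one — so 343 is tight.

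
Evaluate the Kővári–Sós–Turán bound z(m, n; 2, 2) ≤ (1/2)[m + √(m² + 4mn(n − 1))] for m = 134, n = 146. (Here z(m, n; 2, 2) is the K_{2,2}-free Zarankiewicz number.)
z(134, 146; 2, 2) ≤ (1/2)[134 + √(134² + 4·134·146·145)] = (1/2)[134 + √11365076] = 1752.6064

Kővári–Sós–Turán: let r_1, ..., r_134 be the row sums and z = Σ r_i the total number of 1s. Each pair of columns can share at most one row with both entries 1 (else a 2×2 all-ones block appears), so Σ_i C(r_i, 2) ≤ C(146, 2) = 10585. By convexity Σ_i C(r_i, 2) ≥ 134·C(z/134, 2) = z(z − 134)/(2·134), giving z² − 134z − 134·146·145 ≤ 0 and hence z ≤ (1/2)[134 + √(17956 + 4·2836780)] = (1/2)[134 + √11365076] ≈ (1/2)(134 + 3371.2128) = 1752.6064.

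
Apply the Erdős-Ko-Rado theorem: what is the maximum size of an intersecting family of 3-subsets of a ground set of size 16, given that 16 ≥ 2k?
max |F| = C(15, 2) = 105

The Erdős-Ko-Rado theorem states: for n ≥ 2k, an intersecting family of k-subsets of an n-element set has size at most C(n − 1, k − 1), with equality for 'star' families {A ⊆ [n] : |A| = k, i ∈ A} (fix an element i). For n = 16, k = 3: C(15, 2) = 105.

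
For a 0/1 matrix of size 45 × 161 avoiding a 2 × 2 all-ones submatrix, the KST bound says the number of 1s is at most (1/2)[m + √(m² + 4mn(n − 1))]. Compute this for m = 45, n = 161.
z(45, 161; 2, 2) ≤ (1/2)[45 + √(45² + 4·45·161·160)] = (1/2)[45 + √4638825] = 1099.3966

Kővári–Sós–Turán: let r_1, ..., r_45 be the row sums and z = Σ r_i the total number of 1s. Each pair of columns can share at most one row with both entries 1 (else a 2×2 all-ones block appears), so Σ_i C(r_i, 2) ≤ C(161, 2) = 12880. By convexity Σ_i C(r_i, 2) ≥ 45·C(z/45, 2) = z(z − 45)/(2·45), giving z² − 45z − 45·161·160 ≤ 0 and hence z ≤ (1/2)[45 + √(2025 + 4·1159200)] = (1/2)[45 + √4638825] ≈ (1/2)(45 + 2153.7932) = 1099.3966.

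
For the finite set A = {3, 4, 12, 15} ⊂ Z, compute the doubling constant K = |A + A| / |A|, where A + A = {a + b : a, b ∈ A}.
K = |A + A| / |A| = 10/4 = 5/2

Enumerate A + A = {a + b : a, b ∈ A}. With |A| = 4, there are |A|^2 = 16 ordered sum pairs; collecting distinct values, A + A = {6, 7, 8, 15, 16, 18, 19, 24, 27, 30}, so |A + A| = 10. Thus K = 10/4 = 5/2. For comparison, the minimum possible |A + A| over all 4-element sets is 2·4 − 1 = 7 (so min K = 7/4), attained only by arithmetic progressions.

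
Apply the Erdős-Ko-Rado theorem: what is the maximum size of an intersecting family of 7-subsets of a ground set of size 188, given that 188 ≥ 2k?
max |F| = C(187, 6) = 54768908194

Erdős-Ko-Rado (1961): when n ≥ 2k, max |F| = C(n−1, k−1). The bound is attained by the star {A : i ∈ A} for any fixed i ∈ [n]. Here C(188−1, 7−1) = C(187, 6) = 54768908194.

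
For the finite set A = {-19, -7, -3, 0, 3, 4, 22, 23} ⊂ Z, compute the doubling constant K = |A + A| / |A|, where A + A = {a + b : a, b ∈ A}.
K = |A + A| / |A| = 31/8

Enumerate A + A = {a + b : a, b ∈ A}. With |A| = 8, there are |A|^2 = 64 ordered sum pairs; collecting distinct values, A + A = {-38, -26, -22, -19, -16, -15, -14, -10, -7, -6, -4, -3, 0, 1, 3, 4, 6, 7, 8, 15, 16, 19, 20, 22, 23, 25, 26, 27, 44, 45, 46}, so |A + A| = 31. Thus K = 31/8. For comparison, the minimum possible |A + A| over all 8-element sets is 2·8 − 1 = 15 (so min K = 15/8), attained only by arithmetic progressions.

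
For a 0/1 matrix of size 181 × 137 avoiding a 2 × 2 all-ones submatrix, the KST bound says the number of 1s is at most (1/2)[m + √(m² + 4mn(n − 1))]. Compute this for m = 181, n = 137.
z(181, 137; 2, 2) ≤ (1/2)[181 + √(181² + 4·181·137·136)] = (1/2)[181 + √13522329] = 1929.136

Kővári–Sós–Turán: let r_1, ..., r_181 be the row sums and z = Σ r_i the total number of 1s. Each pair of columns can share at most one row with both entries 1 (else a 2×2 all-ones block appears), so Σ_i C(r_i, 2) ≤ C(137, 2) = 9316. By convexity Σ_i C(r_i, 2) ≥ 181·C(z/181, 2) = z(z − 181)/(2·181), giving z² − 181z − 181·137·136 ≤ 0 and hence z ≤ (1/2)[181 + √(32761 + 4·3372392)] = (1/2)[181 + √13522329] ≈ (1/2)(181 + 3677.272) = 1929.136.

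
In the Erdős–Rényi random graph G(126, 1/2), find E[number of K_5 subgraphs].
E[# K_5] = C(126, 5) · (1/2)^C(5, 2) = 244222650 / 2^10 = 122111325/512 ≈ 238498.681641

For each 5-subset S of vertices (there are C(126, 5) = 244222650 such S), let X_S = 1 if S induces a K_5 (all C(5, 2) = 10 edges present). Then P(X_S = 1) = (1/2)^10 = 1/1024. By linearity of expectation, E[# K_5] = C(126, 5) · (1/2)^10 = 244222650 / 1024 = 122111325/512 ≈ 238498.681641.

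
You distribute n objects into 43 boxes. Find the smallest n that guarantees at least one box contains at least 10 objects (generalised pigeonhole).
n = (10 − 1)·43 + 1 = 388

By the generalised pigeonhole principle, to guarantee some box contains ≥ r objects we need more than (r − 1) · k objects total. Threshold: n = (r − 1) · k + 1. With r = 10 and k = 43: n = 9 · 43 + 1 = 387 + 1 = 388. For n = 387 = 9 · 43, we can put exactly 9 objects in every box, avoiding 10 in any single one — so 388 is tight.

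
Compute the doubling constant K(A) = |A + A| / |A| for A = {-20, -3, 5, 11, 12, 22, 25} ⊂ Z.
K = |A + A| / |A| = 26/7

Enumerate A + A = {a + b : a, b ∈ A}. With |A| = 7, there are |A|^2 = 49 ordered sum pairs; collecting distinct values, A + A = {-40, -23, -15, -9, -8, -6, 2, 5, 8, 9, 10, 16, 17, 19, 22, 23, 24, 27, 30, 33, 34, 36, 37, 44, 47, 50}, so |A + A| = 26. Thus K = 26/7. For comparison, the minimum possible |A + A| over all 7-element sets is 2·7 − 1 = 13 (so min K = 13/7), attained only by arithmetic progressions.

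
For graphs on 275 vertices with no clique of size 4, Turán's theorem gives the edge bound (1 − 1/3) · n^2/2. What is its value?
Turán density bound = (2/3) · 275^2/2 = 75625/3 ≈ 25208.3333

Turán's theorem: ex(n, K_{r+1}) is achieved by the complete r-partite Turán graph T(n, r) with parts as balanced as possible, and is at most (1 − 1/r) · n^2/2. For r = 3, n = 275: the density bound is (2/3) · 75625/2 = 75625/3 ≈ 25208.3333. The integer-valued extremum is e(T(275, 3)) = 25208, which is strictly less than the density bound 75625/3 since 3 ∤ 275 (the parts of T(275, 3) cannot all be equal).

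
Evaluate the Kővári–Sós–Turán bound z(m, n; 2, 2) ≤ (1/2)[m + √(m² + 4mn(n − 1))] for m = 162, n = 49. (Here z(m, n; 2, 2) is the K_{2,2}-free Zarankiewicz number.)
z(162, 49; 2, 2) ≤ (1/2)[162 + √(162² + 4·162·49·48)] = (1/2)[162 + √1550340] = 703.5632

Kővári–Sós–Turán: let r_1, ..., r_162 be the row sums and z = Σ r_i the total number of 1s. Each pair of columns can share at most one row with both entries 1 (else a 2×2 all-ones block appears), so Σ_i C(r_i, 2) ≤ C(49, 2) = 1176. By convexity Σ_i C(r_i, 2) ≥ 162·C(z/162, 2) = z(z − 162)/(2·162), giving z² − 162z − 162·49·48 ≤ 0 and hence z ≤ (1/2)[162 + √(26244 + 4·381024)] = (1/2)[162 + √1550340] ≈ (1/2)(162 + 1245.1265) = 703.5632.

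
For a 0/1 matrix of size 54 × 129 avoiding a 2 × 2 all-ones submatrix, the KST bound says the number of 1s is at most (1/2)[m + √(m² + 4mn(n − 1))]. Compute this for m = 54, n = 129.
z(54, 129; 2, 2) ≤ (1/2)[54 + √(54² + 4·54·129·128)] = (1/2)[54 + √3569508] = 971.6571

Kővári–Sós–Turán: let r_1, ..., r_54 be the row sums and z = Σ r_i the total number of 1s. Each pair of columns can share at most one row with both entries 1 (else a 2×2 all-ones block appears), so Σ_i C(r_i, 2) ≤ C(129, 2) = 8256. By convexity Σ_i C(r_i, 2) ≥ 54·C(z/54, 2) = z(z − 54)/(2·54), giving z² − 54z − 54·129·128 ≤ 0 and hence z ≤ (1/2)[54 + √(2916 + 4·891648)] = (1/2)[54 + √3569508] ≈ (1/2)(54 + 1889.3142) = 971.6571.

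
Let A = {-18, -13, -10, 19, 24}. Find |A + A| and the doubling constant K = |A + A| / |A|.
K = |A + A| / |A| = 14/5

Enumerate A + A = {a + b : a, b ∈ A}. With |A| = 5, there are |A|^2 = 25 ordered sum pairs; collecting distinct values, A + A = {-36, -31, -28, -26, -23, -20, 1, 6, 9, 11, 14, 38, 43, 48}, so |A + A| = 14. Thus K = 14/5. For comparison, the minimum possible |A + A| over all 5-element sets is 2·5 − 1 = 9 (so min K = 9/5), attained only by arithmetic progressions.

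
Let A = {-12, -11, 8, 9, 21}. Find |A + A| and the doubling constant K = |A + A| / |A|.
K = |A + A| / |A| = 14/5

Enumerate A + A = {a + b : a, b ∈ A}. With |A| = 5, there are |A|^2 = 25 ordered sum pairs; collecting distinct values, A + A = {-24, -23, -22, -4, -3, -2, 9, 10, 16, 17, 18, 29, 30, 42}, so |A + A| = 14. Thus K = 14/5. For comparison, the minimum possible |A + A| over all 5-element sets is 2·5 − 1 = 9 (so min K = 9/5), attained only by arithmetic progressions.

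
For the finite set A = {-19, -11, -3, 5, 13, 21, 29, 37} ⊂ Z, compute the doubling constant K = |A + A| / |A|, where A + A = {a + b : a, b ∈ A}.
K = |A + A| / |A| = 15/8

Enumerate A + A = {a + b : a, b ∈ A}. With |A| = 8, there are |A|^2 = 64 ordered sum pairs; collecting distinct values, A + A = {-38, -30, -22, -14, -6, 2, 10, 18, 26, 34, 42, 50, 58, 66, 74}, so |A + A| = 15. Thus K = 15/8. Here |A + A| = 2|A| − 1 = 15, the minimum possible — so K = 15/8 is minimal, which holds iff A is an arithmetic progression.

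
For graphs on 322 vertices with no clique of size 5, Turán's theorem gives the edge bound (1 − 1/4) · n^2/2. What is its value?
Turán density bound = (3/4) · 322^2/2 = 77763/2 ≈ 38881.5

Turán's theorem: ex(n, K_{r+1}) is achieved by the complete r-partite Turán graph T(n, r) with parts as balanced as possible, and is at most (1 − 1/r) · n^2/2. For r = 4, n = 322: the density bound is (3/4) · 103684/2 = 77763/2 ≈ 38881.5. The integer-valued extremum is e(T(322, 4)) = 38881, which is strictly less than the density bound 77763/2 since 4 ∤ 322 (the parts of T(322, 4) cannot all be equal).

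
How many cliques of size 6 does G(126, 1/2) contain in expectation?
E[# K_6] = C(126, 6) · (1/2)^C(6, 2) = 4925156775 / 2^15 ≈ 150303.856659

For each 6-subset S of vertices (there are C(126, 6) = 4925156775 such S), let X_S = 1 if S induces a K_6 (all C(6, 2) = 15 edges present). Then P(X_S = 1) = (1/2)^15 = 1/32768. By linearity of expectation, E[# K_6] = C(126, 6) · (1/2)^15 = 4925156775 / 32768 ≈ 150303.856659.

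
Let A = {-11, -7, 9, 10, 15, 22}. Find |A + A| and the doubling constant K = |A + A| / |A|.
K = |A + A| / |A| = 21/6 = 7/2

Enumerate A + A = {a + b : a, b ∈ A}. With |A| = 6, there are |A|^2 = 36 ordered sum pairs; collecting distinct values, A + A = {-22, -18, -14, -2, -1, 2, 3, 4, 8, 11, 15, 18, 19, 20, 24, 25, 30, 31, 32, 37, 44}, so |A + A| = 21. Thus K = 21/6 = 7/2. For comparison, the minimum possible |A + A| over all 6-element sets is 2·6 − 1 = 11 (so min K = 11/6), attained only by arithmetic progressions.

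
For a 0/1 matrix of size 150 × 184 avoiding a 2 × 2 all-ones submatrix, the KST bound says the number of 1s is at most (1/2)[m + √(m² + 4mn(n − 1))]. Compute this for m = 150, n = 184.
z(150, 184; 2, 2) ≤ (1/2)[150 + √(150² + 4·150·184·183)] = (1/2)[150 + √20225700] = 2323.6496

Kővári–Sós–Turán: let r_1, ..., r_150 be the row sums and z = Σ r_i the total number of 1s. Each pair of columns can share at most one row with both entries 1 (else a 2×2 all-ones block appears), so Σ_i C(r_i, 2) ≤ C(184, 2) = 16836. By convexity Σ_i C(r_i, 2) ≥ 150·C(z/150, 2) = z(z − 150)/(2·150), giving z² − 150z − 150·184·183 ≤ 0 and hence z ≤ (1/2)[150 + √(22500 + 4·5050800)] = (1/2)[150 + √20225700] ≈ (1/2)(150 + 4497.2992) = 2323.6496.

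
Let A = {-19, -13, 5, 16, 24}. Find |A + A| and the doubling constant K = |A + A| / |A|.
K = |A + A| / |A| = 15/5 = 3

Enumerate A + A = {a + b : a, b ∈ A}. With |A| = 5, there are |A|^2 = 25 ordered sum pairs; collecting distinct values, A + A = {-38, -32, -26, -14, -8, -3, 3, 5, 10, 11, 21, 29, 32, 40, 48}, so |A + A| = 15. Thus K = 15/5 = 3. For comparison, the minimum possible |A + A| over all 5-element sets is 2·5 − 1 = 9 (so min K = 9/5), attained only by arithmetic progressions.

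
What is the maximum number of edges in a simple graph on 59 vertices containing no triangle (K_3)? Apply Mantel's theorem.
ex(59, K_3) = ⌊59^2/4⌋ = 870

Mantel (1907): a triangle-free graph on n vertices has at most ⌊n^2/4⌋ edges, with equality for the complete bipartite graph K_{⌊n/2⌋, ⌈n/2⌉}. For n = 59: ⌊59^2/4⌋ = ⌊3481/4⌋ = 870. The extremal graph is K_{29, 30}, which has 29·30 = 870 edges.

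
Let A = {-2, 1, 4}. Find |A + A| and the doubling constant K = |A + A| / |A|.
K = |A + A| / |A| = 5/3

Enumerate A + A = {a + b : a, b ∈ A}. With |A| = 3, there are |A|^2 = 9 ordered sum pairs; collecting distinct values, A + A = {-4, -1, 2, 5, 8}, so |A + A| = 5. Thus K = 5/3. Here |A + A| = 2|A| − 1 = 5, the minimum possible — so K = 5/3 is minimal, which holds iff A is an arithmetic progression.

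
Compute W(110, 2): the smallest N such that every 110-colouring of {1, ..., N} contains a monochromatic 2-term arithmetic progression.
W(110, 2) = 110 + 1 = 111

A 2-term AP is any pair of integers, so a monochromatic 2-AP exists iff some colour is used at least twice. With 110 colours, the colouring i ↦ i on {1, ..., 110} uses each colour once, avoiding any monochromatic pair, so W(110, 2) > 110. For {1, ..., 111}, pigeonhole forces two integers of the same colour, which form a monochromatic 2-AP. Hence W(110, 2) = 111.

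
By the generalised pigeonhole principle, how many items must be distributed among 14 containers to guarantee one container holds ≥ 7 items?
n = (7 − 1)·14 + 1 = 85

By the generalised pigeonhole principle, to guarantee some box contains ≥ r objects we need more than (r − 1) · k objects total. Threshold: n = (r − 1) · k + 1. With r = 7 and k = 14: n = 6 · 14 + 1 = 84 + 1 = 85. For n = 84 = 6 · 14, we can put exactly 6 objects in every box, avoiding 7 in any single one — so 85 is tight.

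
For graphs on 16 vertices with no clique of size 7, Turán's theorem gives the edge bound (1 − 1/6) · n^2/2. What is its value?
Turán density bound = (5/6) · 16^2/2 = 320/3 ≈ 106.6667

Turán's theorem: ex(n, K_{r+1}) is achieved by the complete r-partite Turán graph T(n, r) with parts as balanced as possible, and is at most (1 − 1/r) · n^2/2. For r = 6, n = 16: the density bound is (5/6) · 256/2 = 320/3 ≈ 106.6667. The integer-valued extremum is e(T(16, 6)) = 106, which is strictly less than the density bound 320/3 since 6 ∤ 16 (the parts of T(16, 6) cannot all be equal).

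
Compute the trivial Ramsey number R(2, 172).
R(2, 172) = 172

R(2, k) = k for all k ≥ 2: in a 2-colouring of K_k, either some edge is red (a red K_2) or all edges are blue (a blue K_k). And K_{171} coloured all-blue has no blue K_172, so R(2, 172) > 171. Hence R(2, 172) = 172.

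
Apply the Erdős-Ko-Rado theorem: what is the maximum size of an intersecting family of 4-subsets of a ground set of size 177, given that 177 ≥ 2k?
max |F| = C(176, 3) = 893200

Erdős-Ko-Rado (1961): when n ≥ 2k, max |F| = C(n−1, k−1). The bound is attained by the star {A : i ∈ A} for any fixed i ∈ [n]. Here C(177−1, 4−1) = C(176, 3) = 893200.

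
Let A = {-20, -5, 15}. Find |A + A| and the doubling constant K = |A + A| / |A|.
K = |A + A| / |A| = 6/3 = 2

Enumerate A + A = {a + b : a, b ∈ A}. With |A| = 3, there are |A|^2 = 9 ordered sum pairs; collecting distinct values, A + A = {-40, -25, -10, -5, 10, 30}, so |A + A| = 6. Thus K = 6/3 = 2. For comparison, the minimum possible |A + A| over all 3-element sets is 2·3 − 1 = 5 (so min K = 5/3), attained only by arithmetic progressions.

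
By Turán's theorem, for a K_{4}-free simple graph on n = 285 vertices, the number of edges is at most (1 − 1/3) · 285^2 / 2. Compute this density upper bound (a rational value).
Turán density bound = (2/3) · 285^2/2 = 27075

Turán's theorem: ex(n, K_{r+1}) is achieved by the complete r-partite Turán graph T(n, r) with parts as balanced as possible, and is at most (1 − 1/r) · n^2/2. For r = 3, n = 285: the density bound is (2/3) · 81225/2 = 27075. Since 3 ∣ 285, the Turán graph T(285, 3) has parts of equal size 95, and its edge count e(T(285, 3)) = 27075 attains the density bound exactly.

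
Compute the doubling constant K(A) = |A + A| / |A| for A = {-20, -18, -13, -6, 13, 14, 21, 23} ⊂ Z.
K = |A + A| / |A| = 32/8 = 4

Enumerate A + A = {a + b : a, b ∈ A}. With |A| = 8, there are |A|^2 = 64 ordered sum pairs; collecting distinct values, A + A = {-40, -38, -36, -33, -31, -26, -24, -19, -12, -7, -6, -5, -4, 0, 1, 3, 5, 7, 8, 10, 15, 17, 26, 27, 28, 34, 35, 36, 37, 42, 44, 46}, so |A + A| = 32. Thus K = 32/8 = 4. For comparison, the minimum possible |A + A| over all 8-element sets is 2·8 − 1 = 15 (so min K = 15/8), attained only by arithmetic progressions.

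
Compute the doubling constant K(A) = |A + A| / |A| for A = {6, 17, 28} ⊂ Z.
K = |A + A| / |A| = 5/3

Enumerate A + A = {a + b : a, b ∈ A}. With |A| = 3, there are |A|^2 = 9 ordered sum pairs; collecting distinct values, A + A = {12, 23, 34, 45, 56}, so |A + A| = 5. Thus K = 5/3. Here |A + A| = 2|A| − 1 = 5, the minimum possible — so K = 5/3 is minimal, which holds iff A is an arithmetic progression.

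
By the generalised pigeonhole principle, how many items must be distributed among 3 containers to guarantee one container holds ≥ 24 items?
n = (24 − 1)·3 + 1 = 70

By the generalised pigeonhole principle, to guarantee some box contains ≥ r objects we need more than (r − 1) · k objects total. Threshold: n = (r − 1) · k + 1. With r = 24 and k = 3: n = 23 · 3 + 1 = 69 + 1 = 70. For n = 69 = 23 · 3, we can put exactly 23 objects in every box, avoiding 24 in any single one — so 70 is tight.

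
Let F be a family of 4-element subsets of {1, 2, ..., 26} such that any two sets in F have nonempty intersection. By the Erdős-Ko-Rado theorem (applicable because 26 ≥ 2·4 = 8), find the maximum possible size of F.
max |F| = C(25, 3) = 2300

The Erdős-Ko-Rado theorem states: for n ≥ 2k, an intersecting family of k-subsets of an n-element set has size at most C(n − 1, k − 1), with equality for 'star' families {A ⊆ [n] : |A| = k, i ∈ A} (fix an element i). For n = 26, k = 4: C(25, 3) = 2300.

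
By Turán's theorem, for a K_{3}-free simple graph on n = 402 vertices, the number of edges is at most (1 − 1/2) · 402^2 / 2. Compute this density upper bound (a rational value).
Turán density bound = (1/2) · 402^2/2 = 40401

Turán's theorem: ex(n, K_{r+1}) is achieved by the complete r-partite Turán graph T(n, r) with parts as balanced as possible, and is at most (1 − 1/r) · n^2/2. For r = 2, n = 402: the density bound is (1/2) · 161604/2 = 40401. Since 2 ∣ 402, the Turán graph T(402, 2) has parts of equal size 201, and its edge count e(T(402, 2)) = 40401 attains the density bound exactly.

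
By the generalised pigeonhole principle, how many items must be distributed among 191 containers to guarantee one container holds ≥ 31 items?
n = (31 − 1)·191 + 1 = 5731

By the generalised pigeonhole principle, to guarantee some box contains ≥ r objects we need more than (r − 1) · k objects total. Threshold: n = (r − 1) · k + 1. With r = 31 and k = 191: n = 30 · 191 + 1 = 5730 + 1 = 5731. For n = 5730 = 30 · 191, we can put exactly 30 objects in every box, avoiding 31 in any single one — so 5731 is tight.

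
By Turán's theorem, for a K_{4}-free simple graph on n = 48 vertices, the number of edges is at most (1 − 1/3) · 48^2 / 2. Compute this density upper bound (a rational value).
Turán density bound = (2/3) · 48^2/2 = 768

Turán's theorem: ex(n, K_{r+1}) is achieved by the complete r-partite Turán graph T(n, r) with parts as balanced as possible, and is at most (1 − 1/r) · n^2/2. For r = 3, n = 48: the density bound is (2/3) · 2304/2 = 768. Since 3 ∣ 48, the Turán graph T(48, 3) has parts of equal size 16, and its edge count e(T(48, 3)) = 768 attains the density bound exactly.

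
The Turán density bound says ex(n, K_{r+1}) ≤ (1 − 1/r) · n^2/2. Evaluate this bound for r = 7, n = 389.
Turán density bound = (6/7) · 389^2/2 = 453963/7 ≈ 64851.8571

Turán's theorem: ex(n, K_{r+1}) is achieved by the complete r-partite Turán graph T(n, r) with parts as balanced as possible, and is at most (1 − 1/r) · n^2/2. For r = 7, n = 389: the density bound is (6/7) · 151321/2 = 453963/7 ≈ 64851.8571. The integer-valued extremum is e(T(389, 7)) = 64851, which is strictly less than the density bound 453963/7 since 7 ∤ 389 (the parts of T(389, 7) cannot all be equal).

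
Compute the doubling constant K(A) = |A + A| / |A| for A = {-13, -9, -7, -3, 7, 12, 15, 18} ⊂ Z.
K = |A + A| / |A| = 31/8

Enumerate A + A = {a + b : a, b ∈ A}. With |A| = 8, there are |A|^2 = 64 ordered sum pairs; collecting distinct values, A + A = {-26, -22, -20, -18, -16, -14, -12, -10, -6, -2, -1, 0, 2, 3, 4, 5, 6, 8, 9, 11, 12, 14, 15, 19, 22, 24, 25, 27, 30, 33, 36}, so |A + A| = 31. Thus K = 31/8. For comparison, the minimum possible |A + A| over all 8-element sets is 2·8 − 1 = 15 (so min K = 15/8), attained only by arithmetic progressions.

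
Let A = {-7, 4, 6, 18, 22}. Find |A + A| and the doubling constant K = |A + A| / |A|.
K = |A + A| / |A| = 15/5 = 3

Enumerate A + A = {a + b : a, b ∈ A}. With |A| = 5, there are |A|^2 = 25 ordered sum pairs; collecting distinct values, A + A = {-14, -3, -1, 8, 10, 11, 12, 15, 22, 24, 26, 28, 36, 40, 44}, so |A + A| = 15. Thus K = 15/5 = 3. For comparison, the minimum possible |A + A| over all 5-element sets is 2·5 − 1 = 9 (so min K = 9/5), attained only by arithmetic progressions.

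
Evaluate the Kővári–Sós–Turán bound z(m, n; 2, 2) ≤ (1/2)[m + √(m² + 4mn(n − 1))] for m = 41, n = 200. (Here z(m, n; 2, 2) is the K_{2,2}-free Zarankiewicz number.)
z(41, 200; 2, 2) ≤ (1/2)[41 + √(41² + 4·41·200·199)] = (1/2)[41 + √6528881] = 1298.0838

Kővári–Sós–Turán: let r_1, ..., r_41 be the row sums and z = Σ r_i the total number of 1s. Each pair of columns can share at most one row with both entries 1 (else a 2×2 all-ones block appears), so Σ_i C(r_i, 2) ≤ C(200, 2) = 19900. By convexity Σ_i C(r_i, 2) ≥ 41·C(z/41, 2) = z(z − 41)/(2·41), giving z² − 41z − 41·200·199 ≤ 0 and hence z ≤ (1/2)[41 + √(1681 + 4·1631800)] = (1/2)[41 + √6528881] ≈ (1/2)(41 + 2555.1675) = 1298.0838.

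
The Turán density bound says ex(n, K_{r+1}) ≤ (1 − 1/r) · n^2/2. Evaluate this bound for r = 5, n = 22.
Turán density bound = (4/5) · 22^2/2 = 968/5 ≈ 193.6

Turán's theorem: ex(n, K_{r+1}) is achieved by the complete r-partite Turán graph T(n, r) with parts as balanced as possible, and is at most (1 − 1/r) · n^2/2. For r = 5, n = 22: the density bound is (4/5) · 484/2 = 968/5 ≈ 193.6. The integer-valued extremum is e(T(22, 5)) = 193, which is strictly less than the density bound 968/5 since 5 ∤ 22 (the parts of T(22, 5) cannot all be equal).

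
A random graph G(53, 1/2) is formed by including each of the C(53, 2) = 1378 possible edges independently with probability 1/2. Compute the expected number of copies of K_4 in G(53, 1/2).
E[# K_4] = C(53, 4) · (1/2)^C(4, 2) = 292825 / 2^6 = 4575.390625

For each 4-subset S of vertices (there are C(53, 4) = 292825 such S), let X_S = 1 if S induces a K_4 (all C(4, 2) = 6 edges present). Then P(X_S = 1) = (1/2)^6 = 1/64. By linearity of expectation, E[# K_4] = C(53, 4) · (1/2)^6 = 292825 / 64 = 4575.390625.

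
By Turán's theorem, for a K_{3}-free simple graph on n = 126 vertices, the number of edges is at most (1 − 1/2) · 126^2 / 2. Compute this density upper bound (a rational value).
Turán density bound = (1/2) · 126^2/2 = 3969

Turán's theorem: ex(n, K_{r+1}) is achieved by the complete r-partite Turán graph T(n, r) with parts as balanced as possible, and is at most (1 − 1/r) · n^2/2. For r = 2, n = 126: the density bound is (1/2) · 15876/2 = 3969. Since 2 ∣ 126, the Turán graph T(126, 2) has parts of equal size 63, and its edge count e(T(126, 2)) = 3969 attains the density bound exactly.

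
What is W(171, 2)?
W(171, 2) = 171 + 1 = 172

A 2-term AP is any pair of integers, so a monochromatic 2-AP exists iff some colour is used at least twice. With 171 colours, the colouring i ↦ i on {1, ..., 171} uses each colour once, avoiding any monochromatic pair, so W(171, 2) > 171. For {1, ..., 172}, pigeonhole forces two integers of the same colour, which form a monochromatic 2-AP. Hence W(171, 2) = 172.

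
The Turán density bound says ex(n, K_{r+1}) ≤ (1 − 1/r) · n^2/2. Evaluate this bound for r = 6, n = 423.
Turán density bound = (5/6) · 423^2/2 = 298215/4 ≈ 74553.75

Turán's theorem: ex(n, K_{r+1}) is achieved by the complete r-partite Turán graph T(n, r) with parts as balanced as possible, and is at most (1 − 1/r) · n^2/2. For r = 6, n = 423: the density bound is (5/6) · 178929/2 = 298215/4 ≈ 74553.75. The integer-valued extremum is e(T(423, 6)) = 74553, which is strictly less than the density bound 298215/4 since 6 ∤ 423 (the parts of T(423, 6) cannot all be equal).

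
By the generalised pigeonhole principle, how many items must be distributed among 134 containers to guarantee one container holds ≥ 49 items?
n = (49 − 1)·134 + 1 = 6433

By the generalised pigeonhole principle, to guarantee some box contains ≥ r objects we need more than (r − 1) · k objects total. Threshold: n = (r − 1) · k + 1. With r = 49 and k = 134: n = 48 · 134 + 1 = 6432 + 1 = 6433. For n = 6432 = 48 · 134, we can put exactly 48 objects in every box, avoiding 49 in any single one — so 6433 is tight.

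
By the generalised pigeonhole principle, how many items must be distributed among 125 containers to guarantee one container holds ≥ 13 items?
n = (13 − 1)·125 + 1 = 1501

By the generalised pigeonhole principle, to guarantee some box contains ≥ r objects we need more than (r − 1) · k objects total. Threshold: n = (r − 1) · k + 1. With r = 13 and k = 125: n = 12 · 125 + 1 = 1500 + 1 = 1501. For n = 1500 = 12 · 125, we can put exactly 12 objects in every box, avoiding 13 in any single one — so 1501 is tight.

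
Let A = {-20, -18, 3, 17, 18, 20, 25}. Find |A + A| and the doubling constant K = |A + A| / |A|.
K = |A + A| / |A| = 27/7

Enumerate A + A = {a + b : a, b ∈ A}. With |A| = 7, there are |A|^2 = 49 ordered sum pairs; collecting distinct values, A + A = {-40, -38, -36, -17, -15, -3, -2, -1, 0, 2, 5, 6, 7, 20, 21, 23, 28, 34, 35, 36, 37, 38, 40, 42, 43, 45, 50}, so |A + A| = 27. Thus K = 27/7. For comparison, the minimum possible |A + A| over all 7-element sets is 2·7 − 1 = 13 (so min K = 13/7), attained only by arithmetic progressions.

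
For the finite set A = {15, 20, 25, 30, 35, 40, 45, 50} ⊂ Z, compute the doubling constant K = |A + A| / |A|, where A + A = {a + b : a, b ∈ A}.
K = |A + A| / |A| = 15/8

Enumerate A + A = {a + b : a, b ∈ A}. With |A| = 8, there are |A|^2 = 64 ordered sum pairs; collecting distinct values, A + A = {30, 35, 40, 45, 50, 55, 60, 65, 70, 75, 80, 85, 90, 95, 100}, so |A + A| = 15. Thus K = 15/8. Here |A + A| = 2|A| − 1 = 15, the minimum possible — so K = 15/8 is minimal, which holds iff A is an arithmetic progression.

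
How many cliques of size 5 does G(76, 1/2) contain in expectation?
E[# K_5] = C(76, 5) · (1/2)^C(5, 2) = 18474840 / 2^10 = 2309355/128 = 18041.8359375

For each 5-subset S of vertices (there are C(76, 5) = 18474840 such S), let X_S = 1 if S induces a K_5 (all C(5, 2) = 10 edges present). Then P(X_S = 1) = (1/2)^10 = 1/1024. By linearity of expectation, E[# K_5] = C(76, 5) · (1/2)^10 = 18474840 / 1024 = 2309355/128 = 18041.8359375.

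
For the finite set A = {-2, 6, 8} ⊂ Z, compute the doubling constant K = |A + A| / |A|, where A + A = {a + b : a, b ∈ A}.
K = |A + A| / |A| = 6/3 = 2

Enumerate A + A = {a + b : a, b ∈ A}. With |A| = 3, there are |A|^2 = 9 ordered sum pairs; collecting distinct values, A + A = {-4, 4, 6, 12, 14, 16}, so |A + A| = 6. Thus K = 6/3 = 2. For comparison, the minimum possible |A + A| over all 3-element sets is 2·3 − 1 = 5 (so min K = 5/3), attained only by arithmetic progressions.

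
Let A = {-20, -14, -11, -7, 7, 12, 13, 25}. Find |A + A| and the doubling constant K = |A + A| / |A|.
K = |A + A| / |A| = 33/8

Enumerate A + A = {a + b : a, b ∈ A}. With |A| = 8, there are |A|^2 = 64 ordered sum pairs; collecting distinct values, A + A = {-40, -34, -31, -28, -27, -25, -22, -21, -18, -14, -13, -8, -7, -4, -2, -1, 0, 1, 2, 5, 6, 11, 14, 18, 19, 20, 24, 25, 26, 32, 37, 38, 50}, so |A + A| = 33. Thus K = 33/8. For comparison, the minimum possible |A + A| over all 8-element sets is 2·8 − 1 = 15 (so min K = 15/8), attained only by arithmetic progressions.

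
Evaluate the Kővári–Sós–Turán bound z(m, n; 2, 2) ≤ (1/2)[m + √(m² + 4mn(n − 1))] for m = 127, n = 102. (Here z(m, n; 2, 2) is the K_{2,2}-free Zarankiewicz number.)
z(127, 102; 2, 2) ≤ (1/2)[127 + √(127² + 4·127·102·101)] = (1/2)[127 + √5249545] = 1209.0943

Kővári–Sós–Turán: let r_1, ..., r_127 be the row sums and z = Σ r_i the total number of 1s. Each pair of columns can share at most one row with both entries 1 (else a 2×2 all-ones block appears), so Σ_i C(r_i, 2) ≤ C(102, 2) = 5151. By convexity Σ_i C(r_i, 2) ≥ 127·C(z/127, 2) = z(z − 127)/(2·127), giving z² − 127z − 127·102·101 ≤ 0 and hence z ≤ (1/2)[127 + √(16129 + 4·1308354)] = (1/2)[127 + √5249545] ≈ (1/2)(127 + 2291.1886) = 1209.0943.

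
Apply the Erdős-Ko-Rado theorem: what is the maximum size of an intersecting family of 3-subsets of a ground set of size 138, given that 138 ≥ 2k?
max |F| = C(137, 2) = 9316

Erdős-Ko-Rado (1961): when n ≥ 2k, max |F| = C(n−1, k−1). The bound is attained by the star {A : i ∈ A} for any fixed i ∈ [n]. Here C(138−1, 3−1) = C(137, 2) = 9316.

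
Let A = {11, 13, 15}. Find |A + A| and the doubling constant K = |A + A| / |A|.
K = |A + A| / |A| = 5/3

Enumerate A + A = {a + b : a, b ∈ A}. With |A| = 3, there are |A|^2 = 9 ordered sum pairs; collecting distinct values, A + A = {22, 24, 26, 28, 30}, so |A + A| = 5. Thus K = 5/3. Here |A + A| = 2|A| − 1 = 5, the minimum possible — so K = 5/3 is minimal, which holds iff A is an arithmetic progression.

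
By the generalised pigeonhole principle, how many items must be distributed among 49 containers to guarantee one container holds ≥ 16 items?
n = (16 − 1)·49 + 1 = 736

By the generalised pigeonhole principle, to guarantee some box contains ≥ r objects we need more than (r − 1) · k objects total. Threshold: n = (r − 1) · k + 1. With r = 16 and k = 49: n = 15 · 49 + 1 = 735 + 1 = 736. For n = 735 = 15 · 49, we can put exactly 15 objects in every box, avoiding 16 in any single one — so 736 is tight.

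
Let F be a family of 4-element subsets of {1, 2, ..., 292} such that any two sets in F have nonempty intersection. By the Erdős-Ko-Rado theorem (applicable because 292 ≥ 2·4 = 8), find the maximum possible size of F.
max |F| = C(291, 3) = 4064785

The Erdős-Ko-Rado theorem states: for n ≥ 2k, an intersecting family of k-subsets of an n-element set has size at most C(n − 1, k − 1), with equality for 'star' families {A ⊆ [n] : |A| = k, i ∈ A} (fix an element i). For n = 292, k = 4: C(291, 3) = 4064785.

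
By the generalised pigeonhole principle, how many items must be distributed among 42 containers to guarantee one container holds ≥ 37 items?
n = (37 − 1)·42 + 1 = 1513

By the generalised pigeonhole principle, to guarantee some box contains ≥ r objects we need more than (r − 1) · k objects total. Threshold: n = (r − 1) · k + 1. With r = 37 and k = 42: n = 36 · 42 + 1 = 1512 + 1 = 1513. For n = 1512 = 36 · 42, we can put exactly 36 objects in every box, avoiding 37 in any single one — so 1513 is tight.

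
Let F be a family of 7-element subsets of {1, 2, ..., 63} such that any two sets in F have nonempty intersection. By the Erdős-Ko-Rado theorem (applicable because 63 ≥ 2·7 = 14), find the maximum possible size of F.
max |F| = C(62, 6) = 61474519

Erdős-Ko-Rado (1961): when n ≥ 2k, max |F| = C(n−1, k−1). The bound is attained by the star {A : i ∈ A} for any fixed i ∈ [n]. Here C(63−1, 7−1) = C(62, 6) = 61474519.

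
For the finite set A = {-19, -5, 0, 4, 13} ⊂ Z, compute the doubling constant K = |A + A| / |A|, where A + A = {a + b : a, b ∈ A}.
K = |A + A| / |A| = 14/5

Enumerate A + A = {a + b : a, b ∈ A}. With |A| = 5, there are |A|^2 = 25 ordered sum pairs; collecting distinct values, A + A = {-38, -24, -19, -15, -10, -6, -5, -1, 0, 4, 8, 13, 17, 26}, so |A + A| = 14. Thus K = 14/5. For comparison, the minimum possible |A + A| over all 5-element sets is 2·5 − 1 = 9 (so min K = 9/5), attained only by arithmetic progressions.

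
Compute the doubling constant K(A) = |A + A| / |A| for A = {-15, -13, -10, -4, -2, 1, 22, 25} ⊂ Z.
K = |A + A| / |A| = 31/8

Enumerate A + A = {a + b : a, b ∈ A}. With |A| = 8, there are |A|^2 = 64 ordered sum pairs; collecting distinct values, A + A = {-30, -28, -26, -25, -23, -20, -19, -17, -15, -14, -12, -9, -8, -6, -4, -3, -1, 2, 7, 9, 10, 12, 15, 18, 20, 21, 23, 26, 44, 47, 50}, so |A + A| = 31. Thus K = 31/8. For comparison, the minimum possible |A + A| over all 8-element sets is 2·8 − 1 = 15 (so min K = 15/8), attained only by arithmetic progressions.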